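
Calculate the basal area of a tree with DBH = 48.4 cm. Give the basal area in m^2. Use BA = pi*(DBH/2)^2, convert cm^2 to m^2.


Formula: BA = pi * (DBH/2)^2 / 10000  (cm^2 to m^2)
Radius = DBH/2 = 48.4/2 = 24.2 cm
BA = pi * 24.2^2 / 10000
   = 1839.8423 cm^2 / 10000
   = 0.184 m^2

0.184


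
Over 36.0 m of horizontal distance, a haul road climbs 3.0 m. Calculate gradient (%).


Formula: Gradient = rise / run * 100
Gradient = 3.0 / 36.0 * 100 = 8.3%

8.3


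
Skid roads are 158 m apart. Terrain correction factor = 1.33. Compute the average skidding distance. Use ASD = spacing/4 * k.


Formula: ASD = (spacing / 4) * correction
Uncorrected distance = spacing / 4 = 158 / 4 = 39.5 m
ASD = 39.5 * 1.33 = 53 m

53


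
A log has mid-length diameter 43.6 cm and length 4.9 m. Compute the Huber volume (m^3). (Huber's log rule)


Huber: V = Am * L,  Am = pi*(Dm/200)^2
Am = pi*(43.6/200)^2 = 0.149301 m^2
V = 0.149301*4.9 = 0.7316 m^3

0.7316


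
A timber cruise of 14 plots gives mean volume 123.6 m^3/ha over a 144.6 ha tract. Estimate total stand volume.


Formula: Total Volume = Mean Volume per ha * Total Area
Total Volume = 123.6 m^3/ha * 144.6 ha
Total Volume = 17873 m^3

17873


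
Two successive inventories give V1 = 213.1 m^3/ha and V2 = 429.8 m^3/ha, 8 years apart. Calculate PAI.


Formula: PAI = (V_T2 - V_T1) / (T2 - T1)
Volume increment = 429.8 - 213.1 = 216.7 m^3/ha
PAI = 216.7 / 8 = 27.09 m^3/ha/year

27.09


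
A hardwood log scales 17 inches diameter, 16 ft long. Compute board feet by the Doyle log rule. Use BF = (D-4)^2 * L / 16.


Doyle: BF = (D - 4)^2 * L / 16
Adjusted diameter = 17 - 4 = 13 in
(D-4)^2 = 13^2 = 169
BF = 169 * 16 / 16 = 169 BF

169


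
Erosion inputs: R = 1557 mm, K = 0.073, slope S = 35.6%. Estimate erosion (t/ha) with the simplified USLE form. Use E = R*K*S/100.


Formula: E = R * K * S / 100  (simplified USLE)
R * K = 1557 * 0.073 = 113.661
E = 113.661 * 35.6 / 100 = 40.46 t/ha

40.46


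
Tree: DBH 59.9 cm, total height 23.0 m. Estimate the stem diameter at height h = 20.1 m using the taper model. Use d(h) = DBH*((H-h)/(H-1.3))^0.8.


Taper: d(h) = DBH * ((H - h) / (H - 1.3))^0.8
Numerator = H - h = 23.0 - 20.1 = 2.9 m
Denominator = H - 1.3 = 23.0 - 1.3 = 21.7 m
Ratio = 2.9 / 21.7 = 0.13364
d = 59.9 * 0.13364^0.8 = 12.0 cm

12.0


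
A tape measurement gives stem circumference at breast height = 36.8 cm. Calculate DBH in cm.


Formula: DBH = C / pi
DBH = 36.8 / pi
pi = 3.14159...
DBH = 11.7 cm

11.7


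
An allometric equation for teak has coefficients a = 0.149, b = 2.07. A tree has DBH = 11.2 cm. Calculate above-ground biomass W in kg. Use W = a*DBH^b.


Formula: W = a * DBH^b  (allometric power law)
DBH^b = 11.2^2.07 = 148.553
W = 0.149 * 148.553 = 22.1 kg

22.1


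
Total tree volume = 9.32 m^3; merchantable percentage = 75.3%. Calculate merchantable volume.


Formula: MV = V_total * (merchantable_pct / 100)
Merchantable fraction = 75.3% / 100 = 0.753
MV = 9.32 m^3 * 0.753 = 7.018 m^3

7.018


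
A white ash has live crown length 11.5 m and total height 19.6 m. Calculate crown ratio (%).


Formula: Crown Ratio = (Crown Length / Total Height) * 100
CR = (11.5 m / 19.6 m) * 100
CR = 0.5867 * 100 = 58.7%

58.7


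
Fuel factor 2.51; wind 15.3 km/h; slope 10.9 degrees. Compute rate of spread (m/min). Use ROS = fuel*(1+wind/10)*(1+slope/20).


Formula: ROS = fuel * (1 + wind/10) * (1 + slope/20)
Wind factor = 1 + 15.3/10 = 2.53
Slope factor = 1 + 10.9/20 = 1.545
ROS = 2.51 * 2.53 * 1.545 = 9.81 m/min

9.81


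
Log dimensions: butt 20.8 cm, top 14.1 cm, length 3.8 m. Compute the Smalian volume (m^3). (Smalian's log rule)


Smalian: V = (A1 + A2)/2 * L,  A = pi*(D/200)^2
A1 = pi*(20.8/200)^2 = 0.033979 m^2
A2 = pi*(14.1/200)^2 = 0.015615 m^2
V = (0.033979+0.015615)/2*3.8 = 0.0942 m^3

0.0942


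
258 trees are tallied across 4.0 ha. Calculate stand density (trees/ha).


Formula: Stand Density = N_trees / Area_ha
Density = 258 trees / 4.0 ha
Density = 65 trees/ha

65


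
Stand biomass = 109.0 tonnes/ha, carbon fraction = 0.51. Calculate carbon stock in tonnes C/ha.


Formula: Carbon Stock = Biomass * Carbon Fraction
C = 109.0 t/ha * 0.51
C = 55.6 t C/ha

55.6


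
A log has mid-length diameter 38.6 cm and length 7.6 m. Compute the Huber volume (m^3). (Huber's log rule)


Huber: V = Am * L,  Am = pi*(Dm/200)^2
Am = pi*(38.6/200)^2 = 0.117021 m^2
V = 0.117021*7.6 = 0.8894 m^3

0.8894


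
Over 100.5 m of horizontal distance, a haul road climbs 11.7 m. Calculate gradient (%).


Formula: Gradient = rise / run * 100
Gradient = 11.7 / 100.5 * 100 = 11.6%

11.6


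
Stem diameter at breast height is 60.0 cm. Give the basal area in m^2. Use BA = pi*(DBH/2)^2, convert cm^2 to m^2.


Formula: BA = pi * (DBH/2)^2 / 10000  (cm^2 to m^2)
Radius = DBH/2 = 60.0/2 = 30.0 cm
BA = pi * 30.0^2 / 10000
   = 2827.4334 cm^2 / 10000
   = 0.2827 m^2

0.2827


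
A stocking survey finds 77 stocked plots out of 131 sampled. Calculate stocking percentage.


Formula: Stocking % = stocked plots / total plots * 100
Stocking = 77 / 131 * 100
Stocking = 0.5878 * 100 = 58.8%

58.8


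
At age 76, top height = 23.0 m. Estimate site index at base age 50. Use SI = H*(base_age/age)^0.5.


Formula: SI = H_dom * (base_age / age)^0.5
Age ratio = 50 / 76 = 0.65789
sqrt(age_ratio) = 0.81111
SI = 23.0 * 0.81111 = 18.7 m

18.7


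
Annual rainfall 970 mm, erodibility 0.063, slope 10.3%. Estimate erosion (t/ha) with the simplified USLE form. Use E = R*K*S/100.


Formula: E = R * K * S / 100  (simplified USLE)
R * K = 970 * 0.063 = 61.11
E = 61.11 * 10.3 / 100 = 6.29 t/ha

6.29


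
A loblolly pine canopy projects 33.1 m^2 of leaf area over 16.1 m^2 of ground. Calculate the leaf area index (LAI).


Formula: LAI = total leaf area / ground area  (dimensionless)
LAI = 33.1 m^2 / 16.1 m^2
LAI = 2.06

2.06


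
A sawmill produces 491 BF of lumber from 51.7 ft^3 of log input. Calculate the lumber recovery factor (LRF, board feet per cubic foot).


Formula: LRF = Lumber Output (BF) / Log Input (ft^3)
LRF = 491 BF / 51.7 ft^3
LRF = 9.5 BF/ft^3

9.5


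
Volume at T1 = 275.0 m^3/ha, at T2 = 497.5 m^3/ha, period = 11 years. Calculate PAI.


Formula: PAI = (V_T2 - V_T1) / (T2 - T1)
Volume increment = 497.5 - 275.0 = 222.5 m^3/ha
PAI = 222.5 / 11 = 20.23 m^3/ha/year

20.23


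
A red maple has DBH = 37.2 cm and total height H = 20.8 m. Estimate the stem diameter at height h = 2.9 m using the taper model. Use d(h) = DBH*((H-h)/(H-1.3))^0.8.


Taper: d(h) = DBH * ((H - h) / (H - 1.3))^0.8
Numerator = H - h = 20.8 - 2.9 = 17.9 m
Denominator = H - 1.3 = 20.8 - 1.3 = 19.5 m
Ratio = 17.9 / 19.5 = 0.91795
d = 37.2 * 0.91795^0.8 = 34.7 cm

34.7


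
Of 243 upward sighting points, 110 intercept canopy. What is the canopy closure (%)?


Formula: Canopy closure = covered points / total points * 100
Closure = 110 / 243 * 100
Closure = 0.4527 * 100 = 45.3%

45.3


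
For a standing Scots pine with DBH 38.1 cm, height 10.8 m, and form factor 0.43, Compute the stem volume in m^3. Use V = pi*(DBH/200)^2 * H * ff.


Formula: V = pi * (DBH/200)^2 * H * ff
Radius = DBH/200 = 38.1/200 = 0.1905 m
Radius^2 = 0.1905^2 = 0.03629025 m^2
V = pi * 0.03629025 * 10.8 * 0.43
V = 0.529 m^3

0.529


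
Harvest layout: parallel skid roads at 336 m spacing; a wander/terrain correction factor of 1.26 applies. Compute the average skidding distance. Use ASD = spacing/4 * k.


Formula: ASD = (spacing / 4) * correction
Uncorrected distance = spacing / 4 = 336 / 4 = 84 m
ASD = 84 * 1.26 = 106 m

106


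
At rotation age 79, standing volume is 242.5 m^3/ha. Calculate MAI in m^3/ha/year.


Formula: MAI = Total Volume / Stand Age
MAI = 242.5 m^3/ha / 79 years
MAI = 3.07 m^3/ha/year

3.07


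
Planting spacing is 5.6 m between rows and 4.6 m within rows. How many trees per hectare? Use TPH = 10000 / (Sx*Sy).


Formula: TPH = 10000 m^2/ha / (spacing_x * spacing_y)
Area per tree = 5.6 m * 4.6 m = 25.76 m^2
TPH = 10000 / 25.76 = 388 trees/ha

388


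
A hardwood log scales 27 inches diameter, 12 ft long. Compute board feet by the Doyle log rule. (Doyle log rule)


Doyle: BF = (D - 4)^2 * L / 16
Adjusted diameter = 27 - 4 = 23 in
(D-4)^2 = 23^2 = 529
BF = 529 * 12 / 16 = 397 BF

397


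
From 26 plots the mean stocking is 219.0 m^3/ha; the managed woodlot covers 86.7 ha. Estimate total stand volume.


Formula: Total Volume = Mean Volume per ha * Total Area
Total Volume = 219.0 m^3/ha * 86.7 ha
Total Volume = 18987 m^3

18987


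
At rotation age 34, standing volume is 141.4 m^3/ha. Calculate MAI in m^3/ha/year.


Formula: MAI = Total Volume / Stand Age
MAI = 141.4 m^3/ha / 34 years
MAI = 4.16 m^3/ha/year

4.16


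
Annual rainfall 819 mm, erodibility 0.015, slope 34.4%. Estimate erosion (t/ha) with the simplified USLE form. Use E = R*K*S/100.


Formula: E = R * K * S / 100  (simplified USLE)
R * K = 819 * 0.015 = 12.285
E = 12.285 * 34.4 / 100 = 4.23 t/ha

4.23


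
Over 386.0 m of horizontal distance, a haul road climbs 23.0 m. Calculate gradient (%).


Formula: Gradient = rise / run * 100
Gradient = 23.0 / 386.0 * 100 = 6.0%

6.0


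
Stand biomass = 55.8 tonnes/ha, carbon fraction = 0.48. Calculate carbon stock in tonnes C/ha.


Formula: Carbon Stock = Biomass * Carbon Fraction
C = 55.8 t/ha * 0.48
C = 26.8 t C/ha

26.8


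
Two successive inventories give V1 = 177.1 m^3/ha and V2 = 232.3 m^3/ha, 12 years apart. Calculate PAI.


Formula: PAI = (V_T2 - V_T1) / (T2 - T1)
Volume increment = 232.3 - 177.1 = 55.2 m^3/ha
PAI = 55.2 / 12 = 4.6 m^3/ha/year

4.6


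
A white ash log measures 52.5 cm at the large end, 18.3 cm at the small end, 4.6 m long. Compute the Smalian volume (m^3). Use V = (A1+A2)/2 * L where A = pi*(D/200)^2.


Smalian: V = (A1 + A2)/2 * L,  A = pi*(D/200)^2
A1 = pi*(52.5/200)^2 = 0.216475 m^2
A2 = pi*(18.3/200)^2 = 0.026302 m^2
V = (0.216475+0.026302)/2*4.6 = 0.5584 m^3

0.5584


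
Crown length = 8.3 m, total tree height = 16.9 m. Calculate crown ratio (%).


Formula: Crown Ratio = (Crown Length / Total Height) * 100
CR = (8.3 m / 16.9 m) * 100
CR = 0.4911 * 100 = 49.1%

49.1


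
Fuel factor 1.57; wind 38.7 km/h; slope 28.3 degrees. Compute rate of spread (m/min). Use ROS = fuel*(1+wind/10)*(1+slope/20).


Formula: ROS = fuel * (1 + wind/10) * (1 + slope/20)
Wind factor = 1 + 38.7/10 = 4.87
Slope factor = 1 + 28.3/20 = 2.415
ROS = 1.57 * 4.87 * 2.415 = 18.46 m/min

18.46


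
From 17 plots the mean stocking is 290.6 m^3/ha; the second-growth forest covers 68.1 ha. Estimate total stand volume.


Formula: Total Volume = Mean Volume per ha * Total Area
Total Volume = 290.6 m^3/ha * 68.1 ha
Total Volume = 19790 m^3

19790


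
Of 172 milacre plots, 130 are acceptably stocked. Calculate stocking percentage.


Formula: Stocking % = stocked plots / total plots * 100
Stocking = 130 / 172 * 100
Stocking = 0.7558 * 100 = 75.6%

75.6


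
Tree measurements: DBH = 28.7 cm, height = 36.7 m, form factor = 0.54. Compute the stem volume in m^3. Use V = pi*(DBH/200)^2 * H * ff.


Formula: V = pi * (DBH/200)^2 * H * ff
Radius = DBH/200 = 28.7/200 = 0.1435 m
Radius^2 = 0.1435^2 = 0.02059225 m^2
V = pi * 0.02059225 * 36.7 * 0.54
V = 1.282 m^3

1.282


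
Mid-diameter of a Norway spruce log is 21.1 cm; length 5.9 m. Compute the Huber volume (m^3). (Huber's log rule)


Huber: V = Am * L,  Am = pi*(Dm/200)^2
Am = pi*(21.1/200)^2 = 0.034967 m^2
V = 0.034967*5.9 = 0.2063 m^3

0.2063


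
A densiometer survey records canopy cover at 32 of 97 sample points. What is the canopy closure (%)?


Formula: Canopy closure = covered points / total points * 100
Closure = 32 / 97 * 100
Closure = 0.3299 * 100 = 33.0%

33.0


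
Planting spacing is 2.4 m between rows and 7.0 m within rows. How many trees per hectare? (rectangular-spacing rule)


Formula: TPH = 10000 m^2/ha / (spacing_x * spacing_y)
Area per tree = 2.4 m * 7.0 m = 16.8 m^2
TPH = 10000 / 16.8 = 595 trees/ha

595


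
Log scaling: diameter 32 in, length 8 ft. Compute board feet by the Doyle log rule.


Doyle: BF = (D - 4)^2 * L / 16
Adjusted diameter = 32 - 4 = 28 in
(D-4)^2 = 28^2 = 784
BF = 784 * 8 / 16 = 392 BF

392


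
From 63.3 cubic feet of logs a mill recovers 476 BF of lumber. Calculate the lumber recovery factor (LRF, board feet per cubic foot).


Formula: LRF = Lumber Output (BF) / Log Input (ft^3)
LRF = 476 BF / 63.3 ft^3
LRF = 7.52 BF/ft^3

7.52


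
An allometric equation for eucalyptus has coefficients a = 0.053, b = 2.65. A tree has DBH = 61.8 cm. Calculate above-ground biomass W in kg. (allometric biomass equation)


Formula: W = a * DBH^b  (allometric power law)
DBH^b = 61.8^2.65 = 55733.9032
W = 0.053 * 55733.9032 = 2953.9 kg

2953.9


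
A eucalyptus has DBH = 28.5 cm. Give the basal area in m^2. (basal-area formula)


Formula: BA = pi * (DBH/2)^2 / 10000  (cm^2 to m^2)
Radius = DBH/2 = 28.5/2 = 14.25 cm
BA = pi * 14.25^2 / 10000
   = 637.9397 cm^2 / 10000
   = 0.0638 m^2

0.0638


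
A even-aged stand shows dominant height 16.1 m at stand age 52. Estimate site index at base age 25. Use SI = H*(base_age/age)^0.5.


Formula: SI = H_dom * (base_age / age)^0.5
Age ratio = 25 / 52 = 0.48077
sqrt(age_ratio) = 0.69338
SI = 16.1 * 0.69338 = 11.2 m

11.2


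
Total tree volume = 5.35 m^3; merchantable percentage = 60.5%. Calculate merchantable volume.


Formula: MV = V_total * (merchantable_pct / 100)
Merchantable fraction = 60.5% / 100 = 0.605
MV = 5.35 m^3 * 0.605 = 3.237 m^3

3.237


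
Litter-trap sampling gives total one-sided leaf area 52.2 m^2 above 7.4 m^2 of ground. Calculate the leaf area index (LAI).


Formula: LAI = total leaf area / ground area  (dimensionless)
LAI = 52.2 m^2 / 7.4 m^2
LAI = 7.05

7.05


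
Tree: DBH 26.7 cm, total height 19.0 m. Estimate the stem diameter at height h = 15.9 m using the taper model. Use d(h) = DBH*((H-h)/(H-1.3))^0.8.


Taper: d(h) = DBH * ((H - h) / (H - 1.3))^0.8
Numerator = H - h = 19.0 - 15.9 = 3.1 m
Denominator = H - 1.3 = 19.0 - 1.3 = 17.7 m
Ratio = 3.1 / 17.7 = 0.17514
d = 26.7 * 0.17514^0.8 = 6.6 cm

6.6


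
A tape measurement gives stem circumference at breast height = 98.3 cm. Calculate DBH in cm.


Formula: DBH = C / pi
DBH = 98.3 / pi
pi = 3.14159...
DBH = 31.3 cm

31.3


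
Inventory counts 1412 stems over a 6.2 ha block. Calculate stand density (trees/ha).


Formula: Stand Density = N_trees / Area_ha
Density = 1412 trees / 6.2 ha
Density = 228 trees/ha

228


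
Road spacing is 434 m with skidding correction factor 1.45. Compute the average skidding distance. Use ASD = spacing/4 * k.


Formula: ASD = (spacing / 4) * correction
Uncorrected distance = spacing / 4 = 434 / 4 = 108.5 m
ASD = 108.5 * 1.45 = 157 m

157


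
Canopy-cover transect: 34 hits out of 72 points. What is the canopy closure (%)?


Formula: Canopy closure = covered points / total points * 100
Closure = 34 / 72 * 100
Closure = 0.4722 * 100 = 47.2%

47.2


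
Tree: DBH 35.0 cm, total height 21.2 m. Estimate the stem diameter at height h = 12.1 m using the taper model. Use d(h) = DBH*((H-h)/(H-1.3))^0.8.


Taper: d(h) = DBH * ((H - h) / (H - 1.3))^0.8
Numerator = H - h = 21.2 - 12.1 = 9.1 m
Denominator = H - 1.3 = 21.2 - 1.3 = 19.9 m
Ratio = 9.1 / 19.9 = 0.45729
d = 35.0 * 0.45729^0.8 = 18.7 cm

18.7


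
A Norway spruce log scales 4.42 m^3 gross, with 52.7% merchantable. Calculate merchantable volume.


Formula: MV = V_total * (merchantable_pct / 100)
Merchantable fraction = 52.7% / 100 = 0.527
MV = 4.42 m^3 * 0.527 = 2.329 m^3

2.329


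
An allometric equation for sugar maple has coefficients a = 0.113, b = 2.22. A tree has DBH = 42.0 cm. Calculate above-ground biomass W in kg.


Formula: W = a * DBH^b  (allometric power law)
DBH^b = 42.0^2.22 = 4014.3333
W = 0.113 * 4014.3333 = 453.6 kg

453.6


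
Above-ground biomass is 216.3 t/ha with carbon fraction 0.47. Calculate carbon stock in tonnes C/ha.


Formula: Carbon Stock = Biomass * Carbon Fraction
C = 216.3 t/ha * 0.47
C = 101.7 t C/ha

101.7


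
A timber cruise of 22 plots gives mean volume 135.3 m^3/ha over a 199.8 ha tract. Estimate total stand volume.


Formula: Total Volume = Mean Volume per ha * Total Area
Total Volume = 135.3 m^3/ha * 199.8 ha
Total Volume = 27033 m^3

27033


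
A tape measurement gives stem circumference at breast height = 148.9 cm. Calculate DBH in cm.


Formula: DBH = C / pi
DBH = 148.9 / pi
pi = 3.14159...
DBH = 47.4 cm

47.4


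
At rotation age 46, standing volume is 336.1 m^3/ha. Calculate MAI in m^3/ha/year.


Formula: MAI = Total Volume / Stand Age
MAI = 336.1 m^3/ha / 46 years
MAI = 7.31 m^3/ha/year

7.31


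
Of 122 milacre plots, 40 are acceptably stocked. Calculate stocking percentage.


Formula: Stocking % = stocked plots / total plots * 100
Stocking = 40 / 122 * 100
Stocking = 0.3279 * 100 = 32.8%

32.8


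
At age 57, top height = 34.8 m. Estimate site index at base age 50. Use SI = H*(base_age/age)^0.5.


Formula: SI = H_dom * (base_age / age)^0.5
Age ratio = 50 / 57 = 0.87719
sqrt(age_ratio) = 0.93659
SI = 34.8 * 0.93659 = 32.6 m

32.6


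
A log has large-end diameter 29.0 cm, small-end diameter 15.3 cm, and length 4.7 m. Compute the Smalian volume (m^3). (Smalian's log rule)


Smalian: V = (A1 + A2)/2 * L,  A = pi*(D/200)^2
A1 = pi*(29.0/200)^2 = 0.066052 m^2
A2 = pi*(15.3/200)^2 = 0.018385 m^2
V = (0.066052+0.018385)/2*4.7 = 0.1984 m^3

0.1984


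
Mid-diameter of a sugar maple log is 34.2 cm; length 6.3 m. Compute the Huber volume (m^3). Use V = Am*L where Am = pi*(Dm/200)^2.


Huber: V = Am * L,  Am = pi*(Dm/200)^2
Am = pi*(34.2/200)^2 = 0.091863 m^2
V = 0.091863*6.3 = 0.5787 m^3

0.5787


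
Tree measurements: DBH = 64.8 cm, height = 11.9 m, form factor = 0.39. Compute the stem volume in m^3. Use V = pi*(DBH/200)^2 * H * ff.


Formula: V = pi * (DBH/200)^2 * H * ff
Radius = DBH/200 = 64.8/200 = 0.324 m
Radius^2 = 0.324^2 = 0.104976 m^2
V = pi * 0.104976 * 11.9 * 0.39
V = 1.531 m^3

1.531


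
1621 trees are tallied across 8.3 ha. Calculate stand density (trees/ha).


Formula: Stand Density = N_trees / Area_ha
Density = 1621 trees / 8.3 ha
Density = 195 trees/ha

195


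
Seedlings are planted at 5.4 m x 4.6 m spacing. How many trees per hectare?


Formula: TPH = 10000 m^2/ha / (spacing_x * spacing_y)
Area per tree = 5.4 m * 4.6 m = 24.84 m^2
TPH = 10000 / 24.84 = 403 trees/ha

403


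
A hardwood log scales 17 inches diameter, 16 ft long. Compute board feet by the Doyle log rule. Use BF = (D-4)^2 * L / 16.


Doyle: BF = (D - 4)^2 * L / 16
Adjusted diameter = 17 - 4 = 13 in
(D-4)^2 = 13^2 = 169
BF = 169 * 16 / 16 = 169 BF

169


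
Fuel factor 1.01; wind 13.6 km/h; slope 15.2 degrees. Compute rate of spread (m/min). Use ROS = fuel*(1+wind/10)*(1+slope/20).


Formula: ROS = fuel * (1 + wind/10) * (1 + slope/20)
Wind factor = 1 + 13.6/10 = 2.36
Slope factor = 1 + 15.2/20 = 1.76
ROS = 1.01 * 2.36 * 1.76 = 4.2 m/min

4.2


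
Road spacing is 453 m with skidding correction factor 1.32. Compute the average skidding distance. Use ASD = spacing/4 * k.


Formula: ASD = (spacing / 4) * correction
Uncorrected distance = spacing / 4 = 453 / 4 = 113.25 m
ASD = 113.25 * 1.32 = 149 m

149


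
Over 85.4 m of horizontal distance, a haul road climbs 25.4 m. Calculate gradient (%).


Formula: Gradient = rise / run * 100
Gradient = 25.4 / 85.4 * 100 = 29.7%

29.7


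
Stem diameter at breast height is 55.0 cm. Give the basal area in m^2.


Formula: BA = pi * (DBH/2)^2 / 10000  (cm^2 to m^2)
Radius = DBH/2 = 55.0/2 = 27.5 cm
BA = pi * 27.5^2 / 10000
   = 2375.8294 cm^2 / 10000
   = 0.2376 m^2

0.2376


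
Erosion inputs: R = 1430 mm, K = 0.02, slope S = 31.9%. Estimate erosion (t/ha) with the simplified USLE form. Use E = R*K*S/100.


Formula: E = R * K * S / 100  (simplified USLE)
R * K = 1430 * 0.02 = 28.6
E = 28.6 * 31.9 / 100 = 9.12 t/ha

9.12


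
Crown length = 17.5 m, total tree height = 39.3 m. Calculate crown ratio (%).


Formula: Crown Ratio = (Crown Length / Total Height) * 100
CR = (17.5 m / 39.3 m) * 100
CR = 0.4453 * 100 = 44.5%

44.5


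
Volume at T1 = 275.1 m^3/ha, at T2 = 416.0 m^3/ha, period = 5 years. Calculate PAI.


Formula: PAI = (V_T2 - V_T1) / (T2 - T1)
Volume increment = 416.0 - 275.1 = 140.9 m^3/ha
PAI = 140.9 / 5 = 28.18 m^3/ha/year

28.18


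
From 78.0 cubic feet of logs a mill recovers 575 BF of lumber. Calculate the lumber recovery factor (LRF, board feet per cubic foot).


Formula: LRF = Lumber Output (BF) / Log Input (ft^3)
LRF = 575 BF / 78.0 ft^3
LRF = 7.37 BF/ft^3

7.37


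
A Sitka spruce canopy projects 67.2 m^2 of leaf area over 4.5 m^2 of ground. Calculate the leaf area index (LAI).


Formula: LAI = total leaf area / ground area  (dimensionless)
LAI = 67.2 m^2 / 4.5 m^2
LAI = 14.93

14.93


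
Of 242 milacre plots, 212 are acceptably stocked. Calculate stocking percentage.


Formula: Stocking % = stocked plots / total plots * 100
Stocking = 212 / 242 * 100
Stocking = 0.876 * 100 = 87.6%

87.6


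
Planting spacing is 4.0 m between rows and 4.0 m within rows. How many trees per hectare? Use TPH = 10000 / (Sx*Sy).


Formula: TPH = 10000 m^2/ha / (spacing_x * spacing_y)
Area per tree = 4.0 m * 4.0 m = 16.0 m^2
TPH = 10000 / 16.0 = 625 trees/ha

625


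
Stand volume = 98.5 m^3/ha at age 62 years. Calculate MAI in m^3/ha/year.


Formula: MAI = Total Volume / Stand Age
MAI = 98.5 m^3/ha / 62 years
MAI = 1.59 m^3/ha/year

1.59


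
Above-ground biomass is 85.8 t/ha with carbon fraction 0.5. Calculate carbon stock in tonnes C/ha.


Formula: Carbon Stock = Biomass * Carbon Fraction
C = 85.8 t/ha * 0.5
C = 42.9 t C/ha

42.9


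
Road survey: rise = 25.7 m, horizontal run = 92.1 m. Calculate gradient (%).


Formula: Gradient = rise / run * 100
Gradient = 25.7 / 92.1 * 100 = 27.9%

27.9


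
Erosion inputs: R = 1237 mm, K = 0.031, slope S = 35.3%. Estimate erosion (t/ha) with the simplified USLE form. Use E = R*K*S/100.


Formula: E = R * K * S / 100  (simplified USLE)
R * K = 1237 * 0.031 = 38.347
E = 38.347 * 35.3 / 100 = 13.54 t/ha

13.54


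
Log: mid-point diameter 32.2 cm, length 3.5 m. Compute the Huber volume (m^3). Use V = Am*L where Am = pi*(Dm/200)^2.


Huber: V = Am * L,  Am = pi*(Dm/200)^2
Am = pi*(32.2/200)^2 = 0.081433 m^2
V = 0.081433*3.5 = 0.285 m^3

0.285


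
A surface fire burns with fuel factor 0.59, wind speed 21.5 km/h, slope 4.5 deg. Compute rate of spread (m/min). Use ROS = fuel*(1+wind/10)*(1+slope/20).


Formula: ROS = fuel * (1 + wind/10) * (1 + slope/20)
Wind factor = 1 + 21.5/10 = 3.15
Slope factor = 1 + 4.5/20 = 1.225
ROS = 0.59 * 3.15 * 1.225 = 2.28 m/min

2.28


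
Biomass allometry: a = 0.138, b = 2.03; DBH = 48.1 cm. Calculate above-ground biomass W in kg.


Formula: W = a * DBH^b  (allometric power law)
DBH^b = 48.1^2.03 = 2598.6902
W = 0.138 * 2598.6902 = 358.6 kg

358.6


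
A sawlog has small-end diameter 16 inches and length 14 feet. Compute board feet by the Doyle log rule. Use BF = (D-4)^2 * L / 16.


Doyle: BF = (D - 4)^2 * L / 16
Adjusted diameter = 16 - 4 = 12 in
(D-4)^2 = 12^2 = 144
BF = 144 * 14 / 16 = 126 BF

126


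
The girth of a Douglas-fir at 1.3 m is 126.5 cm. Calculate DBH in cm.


Formula: DBH = C / pi
DBH = 126.5 / pi
pi = 3.14159...
DBH = 40.3 cm

40.3


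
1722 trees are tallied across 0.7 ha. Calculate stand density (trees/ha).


Formula: Stand Density = N_trees / Area_ha
Density = 1722 trees / 0.7 ha
Density = 2460 trees/ha

2460


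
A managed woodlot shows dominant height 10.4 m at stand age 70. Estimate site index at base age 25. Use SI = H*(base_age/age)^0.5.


Formula: SI = H_dom * (base_age / age)^0.5
Age ratio = 25 / 70 = 0.35714
sqrt(age_ratio) = 0.59761
SI = 10.4 * 0.59761 = 6.2 m

6.2


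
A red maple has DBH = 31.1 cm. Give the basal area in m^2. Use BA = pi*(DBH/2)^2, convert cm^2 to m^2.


Formula: BA = pi * (DBH/2)^2 / 10000  (cm^2 to m^2)
Radius = DBH/2 = 31.1/2 = 15.55 cm
BA = pi * 15.55^2 / 10000
   = 759.645 cm^2 / 10000
   = 0.076 m^2

0.076


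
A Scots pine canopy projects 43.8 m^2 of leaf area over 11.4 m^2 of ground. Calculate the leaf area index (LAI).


Formula: LAI = total leaf area / ground area  (dimensionless)
LAI = 43.8 m^2 / 11.4 m^2
LAI = 3.84

3.84


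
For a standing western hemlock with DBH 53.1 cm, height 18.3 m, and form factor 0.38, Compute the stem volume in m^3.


Formula: V = pi * (DBH/200)^2 * H * ff
Radius = DBH/200 = 53.1/200 = 0.2655 m
Radius^2 = 0.2655^2 = 0.07049025 m^2
V = pi * 0.07049025 * 18.3 * 0.38
V = 1.54 m^3

1.54


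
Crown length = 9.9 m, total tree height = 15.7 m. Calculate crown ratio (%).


Formula: Crown Ratio = (Crown Length / Total Height) * 100
CR = (9.9 m / 15.7 m) * 100
CR = 0.6306 * 100 = 63.1%

63.1


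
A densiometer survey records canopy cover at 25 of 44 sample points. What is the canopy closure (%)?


Formula: Canopy closure = covered points / total points * 100
Closure = 25 / 44 * 100
Closure = 0.5682 * 100 = 56.8%

56.8


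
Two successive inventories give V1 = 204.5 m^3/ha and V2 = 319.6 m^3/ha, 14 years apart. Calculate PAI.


Formula: PAI = (V_T2 - V_T1) / (T2 - T1)
Volume increment = 319.6 - 204.5 = 115.1 m^3/ha
PAI = 115.1 / 14 = 8.22 m^3/ha/year

8.22


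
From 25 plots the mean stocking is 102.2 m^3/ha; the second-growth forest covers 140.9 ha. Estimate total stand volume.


Formula: Total Volume = Mean Volume per ha * Total Area
Total Volume = 102.2 m^3/ha * 140.9 ha
Total Volume = 14400 m^3

14400


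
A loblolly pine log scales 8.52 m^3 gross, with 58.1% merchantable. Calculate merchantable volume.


Formula: MV = V_total * (merchantable_pct / 100)
Merchantable fraction = 58.1% / 100 = 0.581
MV = 8.52 m^3 * 0.581 = 4.95 m^3

4.95


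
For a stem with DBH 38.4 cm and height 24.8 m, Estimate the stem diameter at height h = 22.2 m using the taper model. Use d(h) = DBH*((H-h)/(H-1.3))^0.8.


Taper: d(h) = DBH * ((H - h) / (H - 1.3))^0.8
Numerator = H - h = 24.8 - 22.2 = 2.6 m
Denominator = H - 1.3 = 24.8 - 1.3 = 23.5 m
Ratio = 2.6 / 23.5 = 0.11064
d = 38.4 * 0.11064^0.8 = 6.6 cm

6.6


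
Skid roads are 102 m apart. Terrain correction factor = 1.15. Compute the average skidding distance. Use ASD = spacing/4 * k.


Formula: ASD = (spacing / 4) * correction
Uncorrected distance = spacing / 4 = 102 / 4 = 25.5 m
ASD = 25.5 * 1.15 = 29 m

29


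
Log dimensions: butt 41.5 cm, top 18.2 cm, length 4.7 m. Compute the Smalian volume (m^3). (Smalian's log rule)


Smalian: V = (A1 + A2)/2 * L,  A = pi*(D/200)^2
A1 = pi*(41.5/200)^2 = 0.135265 m^2
A2 = pi*(18.2/200)^2 = 0.026016 m^2
V = (0.135265+0.026016)/2*4.7 = 0.379 m^3

0.379


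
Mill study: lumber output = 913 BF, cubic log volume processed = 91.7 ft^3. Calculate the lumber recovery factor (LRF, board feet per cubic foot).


Formula: LRF = Lumber Output (BF) / Log Input (ft^3)
LRF = 913 BF / 91.7 ft^3
LRF = 9.96 BF/ft^3

9.96


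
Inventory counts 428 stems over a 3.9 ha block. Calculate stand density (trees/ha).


Formula: Stand Density = N_trees / Area_ha
Density = 428 trees / 3.9 ha
Density = 110 trees/ha

110


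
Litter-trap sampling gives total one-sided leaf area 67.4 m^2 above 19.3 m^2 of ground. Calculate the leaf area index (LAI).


Formula: LAI = total leaf area / ground area  (dimensionless)
LAI = 67.4 m^2 / 19.3 m^2
LAI = 3.49

3.49


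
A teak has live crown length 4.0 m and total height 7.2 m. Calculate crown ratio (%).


Formula: Crown Ratio = (Crown Length / Total Height) * 100
CR = (4.0 m / 7.2 m) * 100
CR = 0.5556 * 100 = 55.6%

55.6


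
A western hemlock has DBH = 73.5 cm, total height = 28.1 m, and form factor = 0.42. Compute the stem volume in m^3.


Formula: V = pi * (DBH/200)^2 * H * ff
Radius = DBH/200 = 73.5/200 = 0.3675 m
Radius^2 = 0.3675^2 = 0.13505625 m^2
V = pi * 0.13505625 * 28.1 * 0.42
V = 5.007 m^3

5.007


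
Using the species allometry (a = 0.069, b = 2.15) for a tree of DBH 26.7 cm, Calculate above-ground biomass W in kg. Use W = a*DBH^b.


Formula: W = a * DBH^b  (allometric power law)
DBH^b = 26.7^2.15 = 1166.8075
W = 0.069 * 1166.8075 = 80.5 kg

80.5


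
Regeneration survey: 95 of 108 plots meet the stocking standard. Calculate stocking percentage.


Formula: Stocking % = stocked plots / total plots * 100
Stocking = 95 / 108 * 100
Stocking = 0.8796 * 100 = 88.0%

88.0


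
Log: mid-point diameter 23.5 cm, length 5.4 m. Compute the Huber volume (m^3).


Huber: V = Am * L,  Am = pi*(Dm/200)^2
Am = pi*(23.5/200)^2 = 0.043374 m^2
V = 0.043374*5.4 = 0.2342 m^3

0.2342


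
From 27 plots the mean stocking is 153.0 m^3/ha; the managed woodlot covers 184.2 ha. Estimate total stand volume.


Formula: Total Volume = Mean Volume per ha * Total Area
Total Volume = 153.0 m^3/ha * 184.2 ha
Total Volume = 28183 m^3

28183


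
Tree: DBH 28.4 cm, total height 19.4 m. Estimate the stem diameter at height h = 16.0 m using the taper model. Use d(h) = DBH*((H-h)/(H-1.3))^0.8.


Taper: d(h) = DBH * ((H - h) / (H - 1.3))^0.8
Numerator = H - h = 19.4 - 16.0 = 3.4 m
Denominator = H - 1.3 = 19.4 - 1.3 = 18.1 m
Ratio = 3.4 / 18.1 = 0.18785
d = 28.4 * 0.18785^0.8 = 7.5 cm

7.5


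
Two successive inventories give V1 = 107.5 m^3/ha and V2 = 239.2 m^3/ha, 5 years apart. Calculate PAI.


Formula: PAI = (V_T2 - V_T1) / (T2 - T1)
Volume increment = 239.2 - 107.5 = 131.7 m^3/ha
PAI = 131.7 / 5 = 26.34 m^3/ha/year

26.34


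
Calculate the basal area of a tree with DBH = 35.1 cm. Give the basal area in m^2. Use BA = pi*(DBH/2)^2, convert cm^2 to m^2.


Formula: BA = pi * (DBH/2)^2 / 10000  (cm^2 to m^2)
Radius = DBH/2 = 35.1/2 = 17.55 cm
BA = pi * 17.55^2 / 10000
   = 967.6184 cm^2 / 10000
   = 0.0968 m^2

0.0968


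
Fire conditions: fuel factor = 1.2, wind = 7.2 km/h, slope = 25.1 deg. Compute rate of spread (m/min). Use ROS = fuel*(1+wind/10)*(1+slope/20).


Formula: ROS = fuel * (1 + wind/10) * (1 + slope/20)
Wind factor = 1 + 7.2/10 = 1.72
Slope factor = 1 + 25.1/20 = 2.255
ROS = 1.2 * 1.72 * 2.255 = 4.65 m/min

4.65


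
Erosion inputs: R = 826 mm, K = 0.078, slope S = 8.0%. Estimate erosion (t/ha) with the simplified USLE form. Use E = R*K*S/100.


Formula: E = R * K * S / 100  (simplified USLE)
R * K = 826 * 0.078 = 64.428
E = 64.428 * 8.0 / 100 = 5.15 t/ha

5.15


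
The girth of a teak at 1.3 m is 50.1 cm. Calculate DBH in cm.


Formula: DBH = C / pi
DBH = 50.1 / pi
pi = 3.14159...
DBH = 15.9 cm

15.9


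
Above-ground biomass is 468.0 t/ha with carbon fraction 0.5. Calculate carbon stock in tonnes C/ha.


Formula: Carbon Stock = Biomass * Carbon Fraction
C = 468.0 t/ha * 0.5
C = 234.0 t C/ha

234.0


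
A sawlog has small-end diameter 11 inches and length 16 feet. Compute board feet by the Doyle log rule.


Doyle: BF = (D - 4)^2 * L / 16
Adjusted diameter = 11 - 4 = 7 in
(D-4)^2 = 7^2 = 49
BF = 49 * 16 / 16 = 49 BF

49


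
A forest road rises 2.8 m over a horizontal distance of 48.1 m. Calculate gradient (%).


Formula: Gradient = rise / run * 100
Gradient = 2.8 / 48.1 * 100 = 5.8%

5.8


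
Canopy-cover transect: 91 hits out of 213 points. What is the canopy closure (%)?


Formula: Canopy closure = covered points / total points * 100
Closure = 91 / 213 * 100
Closure = 0.4272 * 100 = 42.7%

42.7


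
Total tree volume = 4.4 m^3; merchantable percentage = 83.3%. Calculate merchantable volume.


Formula: MV = V_total * (merchantable_pct / 100)
Merchantable fraction = 83.3% / 100 = 0.833
MV = 4.4 m^3 * 0.833 = 3.665 m^3

3.665


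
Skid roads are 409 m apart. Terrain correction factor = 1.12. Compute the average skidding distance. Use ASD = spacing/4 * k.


Formula: ASD = (spacing / 4) * correction
Uncorrected distance = spacing / 4 = 409 / 4 = 102.25 m
ASD = 102.25 * 1.12 = 115 m

115


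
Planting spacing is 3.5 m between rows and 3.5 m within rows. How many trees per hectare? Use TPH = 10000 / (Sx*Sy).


Formula: TPH = 10000 m^2/ha / (spacing_x * spacing_y)
Area per tree = 3.5 m * 3.5 m = 12.25 m^2
TPH = 10000 / 12.25 = 816 trees/ha

816


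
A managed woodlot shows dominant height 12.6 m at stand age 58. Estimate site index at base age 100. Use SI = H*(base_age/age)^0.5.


Formula: SI = H_dom * (base_age / age)^0.5
Age ratio = 100 / 58 = 1.72414
sqrt(age_ratio) = 1.31306
SI = 12.6 * 1.31306 = 16.5 m

16.5


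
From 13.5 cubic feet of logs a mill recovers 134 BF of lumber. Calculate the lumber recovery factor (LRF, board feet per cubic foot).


Formula: LRF = Lumber Output (BF) / Log Input (ft^3)
LRF = 134 BF / 13.5 ft^3
LRF = 9.93 BF/ft^3

9.93


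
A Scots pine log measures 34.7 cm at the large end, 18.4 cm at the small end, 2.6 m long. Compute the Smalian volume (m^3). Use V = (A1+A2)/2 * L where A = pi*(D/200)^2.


Smalian: V = (A1 + A2)/2 * L,  A = pi*(D/200)^2
A1 = pi*(34.7/200)^2 = 0.094569 m^2
A2 = pi*(18.4/200)^2 = 0.02659 m^2
V = (0.094569+0.02659)/2*2.6 = 0.1575 m^3

0.1575


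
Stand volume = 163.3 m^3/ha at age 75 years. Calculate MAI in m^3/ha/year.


Formula: MAI = Total Volume / Stand Age
MAI = 163.3 m^3/ha / 75 years
MAI = 2.18 m^3/ha/year

2.18


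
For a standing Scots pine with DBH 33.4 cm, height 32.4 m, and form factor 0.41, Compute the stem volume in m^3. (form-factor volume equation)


Formula: V = pi * (DBH/200)^2 * H * ff
Radius = DBH/200 = 33.4/200 = 0.167 m
Radius^2 = 0.167^2 = 0.027889 m^2
V = pi * 0.027889 * 32.4 * 0.41
V = 1.164 m^3

1.164


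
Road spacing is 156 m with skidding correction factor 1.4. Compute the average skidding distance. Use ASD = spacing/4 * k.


Formula: ASD = (spacing / 4) * correction
Uncorrected distance = spacing / 4 = 156 / 4 = 39 m
ASD = 39 * 1.4 = 55 m

55


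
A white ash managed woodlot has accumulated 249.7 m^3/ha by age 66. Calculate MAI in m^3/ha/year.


Formula: MAI = Total Volume / Stand Age
MAI = 249.7 m^3/ha / 66 years
MAI = 3.78 m^3/ha/year

3.78


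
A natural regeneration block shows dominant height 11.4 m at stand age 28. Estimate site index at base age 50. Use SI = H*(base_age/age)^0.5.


Formula: SI = H_dom * (base_age / age)^0.5
Age ratio = 50 / 28 = 1.78571
sqrt(age_ratio) = 1.33631
SI = 11.4 * 1.33631 = 15.2 m

15.2


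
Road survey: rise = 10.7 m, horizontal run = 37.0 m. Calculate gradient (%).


Formula: Gradient = rise / run * 100
Gradient = 10.7 / 37.0 * 100 = 28.9%

28.9


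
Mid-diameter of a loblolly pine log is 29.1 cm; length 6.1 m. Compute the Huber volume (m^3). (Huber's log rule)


Huber: V = Am * L,  Am = pi*(Dm/200)^2
Am = pi*(29.1/200)^2 = 0.066508 m^2
V = 0.066508*6.1 = 0.4057 m^3

0.4057


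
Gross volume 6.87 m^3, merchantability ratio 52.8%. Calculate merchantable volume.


Formula: MV = V_total * (merchantable_pct / 100)
Merchantable fraction = 52.8% / 100 = 0.528
MV = 6.87 m^3 * 0.528 = 3.627 m^3

3.627


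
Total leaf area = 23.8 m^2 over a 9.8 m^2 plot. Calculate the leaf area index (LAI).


Formula: LAI = total leaf area / ground area  (dimensionless)
LAI = 23.8 m^2 / 9.8 m^2
LAI = 2.43

2.43


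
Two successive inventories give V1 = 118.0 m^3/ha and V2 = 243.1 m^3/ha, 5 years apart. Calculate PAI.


Formula: PAI = (V_T2 - V_T1) / (T2 - T1)
Volume increment = 243.1 - 118.0 = 125.1 m^3/ha
PAI = 125.1 / 5 = 25.02 m^3/ha/year

25.02


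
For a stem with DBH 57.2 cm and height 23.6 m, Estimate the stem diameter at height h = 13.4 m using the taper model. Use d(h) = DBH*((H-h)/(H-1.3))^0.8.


Taper: d(h) = DBH * ((H - h) / (H - 1.3))^0.8
Numerator = H - h = 23.6 - 13.4 = 10.2 m
Denominator = H - 1.3 = 23.6 - 1.3 = 22.3 m
Ratio = 10.2 / 22.3 = 0.4574
d = 57.2 * 0.4574^0.8 = 30.6 cm

30.6


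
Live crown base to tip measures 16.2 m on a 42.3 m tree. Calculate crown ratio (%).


Formula: Crown Ratio = (Crown Length / Total Height) * 100
CR = (16.2 m / 42.3 m) * 100
CR = 0.383 * 100 = 38.3%

38.3


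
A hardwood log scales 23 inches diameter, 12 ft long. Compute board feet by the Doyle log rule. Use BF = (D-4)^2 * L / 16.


Doyle: BF = (D - 4)^2 * L / 16
Adjusted diameter = 23 - 4 = 19 in
(D-4)^2 = 19^2 = 361
BF = 361 * 12 / 16 = 271 BF

271


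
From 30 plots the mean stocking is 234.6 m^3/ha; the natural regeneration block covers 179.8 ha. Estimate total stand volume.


Formula: Total Volume = Mean Volume per ha * Total Area
Total Volume = 234.6 m^3/ha * 179.8 ha
Total Volume = 42181 m^3

42181


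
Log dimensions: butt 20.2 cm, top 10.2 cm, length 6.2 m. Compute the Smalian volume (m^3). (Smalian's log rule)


Smalian: V = (A1 + A2)/2 * L,  A = pi*(D/200)^2
A1 = pi*(20.2/200)^2 = 0.032047 m^2
A2 = pi*(10.2/200)^2 = 0.008171 m^2
V = (0.032047+0.008171)/2*6.2 = 0.1247 m^3

0.1247


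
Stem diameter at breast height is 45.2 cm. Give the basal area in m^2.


Formula: BA = pi * (DBH/2)^2 / 10000  (cm^2 to m^2)
Radius = DBH/2 = 45.2/2 = 22.6 cm
BA = pi * 22.6^2 / 10000
   = 1604.5999 cm^2 / 10000
   = 0.1605 m^2

0.1605


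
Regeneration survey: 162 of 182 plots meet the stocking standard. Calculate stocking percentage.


Formula: Stocking % = stocked plots / total plots * 100
Stocking = 162 / 182 * 100
Stocking = 0.8901 * 100 = 89.0%

89.0


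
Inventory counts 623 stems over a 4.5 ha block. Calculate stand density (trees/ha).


Formula: Stand Density = N_trees / Area_ha
Density = 623 trees / 4.5 ha
Density = 138 trees/ha

138


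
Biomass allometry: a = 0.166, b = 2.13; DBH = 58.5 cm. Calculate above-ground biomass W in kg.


Formula: W = a * DBH^b  (allometric power law)
DBH^b = 58.5^2.13 = 5808.2058
W = 0.166 * 5808.2058 = 964.2 kg

964.2


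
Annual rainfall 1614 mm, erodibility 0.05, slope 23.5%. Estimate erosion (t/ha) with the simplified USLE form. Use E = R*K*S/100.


Formula: E = R * K * S / 100  (simplified USLE)
R * K = 1614 * 0.05 = 80.7
E = 80.7 * 23.5 / 100 = 18.96 t/ha

18.96


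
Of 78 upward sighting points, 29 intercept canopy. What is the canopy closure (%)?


Formula: Canopy closure = covered points / total points * 100
Closure = 29 / 78 * 100
Closure = 0.3718 * 100 = 37.2%

37.2


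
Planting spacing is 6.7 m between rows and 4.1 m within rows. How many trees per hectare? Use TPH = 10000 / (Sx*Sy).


Formula: TPH = 10000 m^2/ha / (spacing_x * spacing_y)
Area per tree = 6.7 m * 4.1 m = 27.47 m^2
TPH = 10000 / 27.47 = 364 trees/ha

364


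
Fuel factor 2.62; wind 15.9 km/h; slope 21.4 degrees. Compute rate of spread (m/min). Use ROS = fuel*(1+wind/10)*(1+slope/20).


Formula: ROS = fuel * (1 + wind/10) * (1 + slope/20)
Wind factor = 1 + 15.9/10 = 2.59
Slope factor = 1 + 21.4/20 = 2.07
ROS = 2.62 * 2.59 * 2.07 = 14.05 m/min

14.05


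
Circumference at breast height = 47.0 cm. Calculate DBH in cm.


Formula: DBH = C / pi
DBH = 47.0 / pi
pi = 3.14159...
DBH = 15.0 cm

15.0


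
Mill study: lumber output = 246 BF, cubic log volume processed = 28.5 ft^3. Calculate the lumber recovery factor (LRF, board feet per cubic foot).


Formula: LRF = Lumber Output (BF) / Log Input (ft^3)
LRF = 246 BF / 28.5 ft^3
LRF = 8.63 BF/ft^3

8.63


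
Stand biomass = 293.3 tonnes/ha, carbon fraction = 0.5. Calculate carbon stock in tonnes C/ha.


Formula: Carbon Stock = Biomass * Carbon Fraction
C = 293.3 t/ha * 0.5
C = 146.7 t C/ha

146.7


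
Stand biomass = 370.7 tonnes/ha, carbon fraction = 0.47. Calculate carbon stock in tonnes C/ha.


Formula: Carbon Stock = Biomass * Carbon Fraction
C = 370.7 t/ha * 0.47
C = 174.2 t C/ha

174.2


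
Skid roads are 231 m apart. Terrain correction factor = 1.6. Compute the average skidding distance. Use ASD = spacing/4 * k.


Formula: ASD = (spacing / 4) * correction
Uncorrected distance = spacing / 4 = 231 / 4 = 57.75 m
ASD = 57.75 * 1.6 = 92 m

92
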